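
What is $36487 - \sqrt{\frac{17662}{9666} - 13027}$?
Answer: $36487 - \frac{2 i \sqrt{8451126105}}{1611} \approx 36487.0 - 114.13 i$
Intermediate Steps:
$36487 - \sqrt{\frac{17662}{9666} - 13027} = 36487 - \sqrt{17662 \cdot \frac{1}{9666} - 13027} = 36487 - \sqrt{\frac{8831}{4833} - 13027} = 36487 - \sqrt{- \frac{62950660}{4833}} = 36487 - \frac{2 i \sqrt{8451126105}}{1611}$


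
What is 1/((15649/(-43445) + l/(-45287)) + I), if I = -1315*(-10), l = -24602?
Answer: 1967493715/25872902489877 ≈ 7.6045e-5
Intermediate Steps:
I = 13150
1/((15649/(-43445) + l/(-45287)) + I) = 1/((15649/(-43445) - 24602/(-45287)) + 13150) = 1/((15649*(-1/43445) - 24602*(-1/45287)) + 13150) = 1/((-15649/43445 + 24602/45287) + 13150) = 1/(360137627/1967493715 + 13150) = 1/(25872902489877/1967493715) = 1967493715/25872902489877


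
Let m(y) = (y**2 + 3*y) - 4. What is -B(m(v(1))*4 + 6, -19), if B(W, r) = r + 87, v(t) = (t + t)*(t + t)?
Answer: -68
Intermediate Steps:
v(t) = 4*t**2 (v(t) = (2*t)*(2*t) = 4*t**2)
m(y) = -4 + y**2 + 3*y
B(W, r) = 87 + r
-B(m(v(1))*4 + 6, -19) = -(87 - 19) = -1*68 = -68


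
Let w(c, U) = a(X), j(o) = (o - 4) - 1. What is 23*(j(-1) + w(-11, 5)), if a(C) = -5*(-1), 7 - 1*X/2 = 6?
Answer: -23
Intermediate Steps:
j(o) = -5 + o (j(o) = (-4 + o) - 1 = -5 + o)
X = 2 (X = 14 - 2*6 = 14 - 12 = 2)
a(C) = 5
w(c, U) = 5
23*(j(-1) + w(-11, 5)) = 23*((-5 - 1) + 5) = 23*(-6 + 5) = 23*(-1) = -23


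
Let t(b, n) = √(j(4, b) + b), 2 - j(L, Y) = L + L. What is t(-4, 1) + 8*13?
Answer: 104 + I*√10 ≈ 104.0 + 3.1623*I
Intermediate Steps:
j(L, Y) = 2 - 2*L (j(L, Y) = 2 - (L + L) = 2 - 2*L)
t(b, n) = √(-6 + b) (t(b, n) = √((2 - 2*4) + b) = √((2 - 8) + b) = √(-6 + b))
t(-4, 1) + 8*13 = √(-6 - 4) + 8*13 = √(-10) + 104 = I*√10 + 104 = 104 + I*√10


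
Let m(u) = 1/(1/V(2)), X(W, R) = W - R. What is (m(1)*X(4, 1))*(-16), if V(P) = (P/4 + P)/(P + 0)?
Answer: -60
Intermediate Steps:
V(P) = 5/4 (V(P) = (P*(¼) + P)/P = (P/4 + P)/P = (5*P/4)/P = 5/4)
m(u) = 5/4 (m(u) = 1/(1/(5/4)) = 1/(⅘) = 5/4)
(m(1)*X(4, 1))*(-16) = (5*(4 - 1*1)/4)*(-16) = (5*(4 - 1)/4)*(-16) = ((5/4)*3)*(-16) = (15/4)*(-16) = -60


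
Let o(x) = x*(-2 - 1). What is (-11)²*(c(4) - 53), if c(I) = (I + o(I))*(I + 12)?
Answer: -21901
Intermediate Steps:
o(x) = -3*x (o(x) = x*(-3) = -3*x)
c(I) = -2*I*(12 + I) (c(I) = (I - 3*I)*(I + 12) = (-2*I)*(12 + I) = -2*I*(12 + I))
(-11)²*(c(4) - 53) = (-11)²*(2*4*(-12 - 1*4) - 53) = 121*(2*4*(-12 - 4) - 53) = 121*(2*4*(-16) - 53) = 121*(-128 - 53) = 121*(-181) = -21901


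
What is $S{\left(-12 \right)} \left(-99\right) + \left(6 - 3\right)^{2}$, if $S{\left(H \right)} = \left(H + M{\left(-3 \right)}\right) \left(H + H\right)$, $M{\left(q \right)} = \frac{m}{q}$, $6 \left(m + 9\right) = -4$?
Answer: $-20847$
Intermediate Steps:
$m = - \frac{29}{3}$ ($m = -9 + \frac{1}{6} \left(-4\right) = -9 - \frac{2}{3} = - \frac{29}{3} \approx -9.6667$)
$M{\left(q \right)} = - \frac{29}{3 q}$
$S{\left(H \right)} = 2 H \left(\frac{29}{9} + H\right)$ ($S{\left(H \right)} = \left(H - \frac{29}{3 \left(-3\right)}\right) \left(H + H\right) = \left(H - - \frac{29}{9}\right) 2 H = \left(H + \frac{29}{9}\right) 2 H = \left(\frac{29}{9} + H\right) 2 H = 2 H \left(\frac{29}{9} + H\right)$)
$S{\left(-12 \right)} \left(-99\right) + \left(6 - 3\right)^{2} = \frac{2}{9} \left(-12\right) \left(29 + 9 \left(-12\right)\right) \left(-99\right) + \left(6 - 3\right)^{2} = \frac{2}{9} \left(-12\right) \left(29 - 108\right) \left(-99\right) + 3^{2} = \frac{2}{9} \left(-12\right) \left(-79\right) \left(-99\right) + 9 = \frac{632}{3} \left(-99\right) + 9 = -20856 + 9 = -20847$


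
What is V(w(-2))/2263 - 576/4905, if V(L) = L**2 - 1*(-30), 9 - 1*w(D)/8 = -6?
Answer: 7719518/1233335 ≈ 6.2591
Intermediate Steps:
w(D) = 120 (w(D) = 72 - 8*(-6) = 72 + 48 = 120)
V(L) = 30 + L**2 (V(L) = L**2 + 30 = 30 + L**2)
V(w(-2))/2263 - 576/4905 = (30 + 120**2)/2263 - 576/4905 = (30 + 14400)*(1/2263) - 576*1/4905 = 14430*(1/2263) - 64/545 = 14430/2263 - 64/545 = 7719518/1233335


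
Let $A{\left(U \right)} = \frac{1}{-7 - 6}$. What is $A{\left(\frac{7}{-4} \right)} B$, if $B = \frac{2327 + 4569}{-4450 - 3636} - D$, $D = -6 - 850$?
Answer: $- \frac{3457360}{52559} \approx -65.781$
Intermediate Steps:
$A{\left(U \right)} = - \frac{1}{13}$ ($A{\left(U \right)} = \frac{1}{-13} = - \frac{1}{13}$)
$D = -856$ ($D = -6 - 850 = -856$)
$B = \frac{3457360}{4043}$ ($B = \frac{2327 + 4569}{-4450 - 3636} - -856 = \frac{6896}{-8086} + 856 = 6896 \left(- \frac{1}{8086}\right) + 856 = - \frac{3448}{4043} + 856 = \frac{3457360}{4043} \approx 855.15$)
$A{\left(\frac{7}{-4} \right)} B = \left(- \frac{1}{13}\right) \frac{3457360}{4043} = - \frac{3457360}{52559}$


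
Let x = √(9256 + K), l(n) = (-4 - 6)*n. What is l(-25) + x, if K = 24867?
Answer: 250 + √34123 ≈ 434.72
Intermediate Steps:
l(n) = -10*n
x = √34123 (x = √(9256 + 24867) = √34123 ≈ 184.72)
l(-25) + x = -10*(-25) + √34123 = 250 + √34123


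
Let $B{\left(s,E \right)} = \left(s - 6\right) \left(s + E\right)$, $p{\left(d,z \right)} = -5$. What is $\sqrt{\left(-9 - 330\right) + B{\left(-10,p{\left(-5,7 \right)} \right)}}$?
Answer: $3 i \sqrt{11} \approx 9.9499 i$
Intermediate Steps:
$B{\left(s,E \right)} = \left(-6 + s\right) \left(E + s\right)$
$\sqrt{\left(-9 - 330\right) + B{\left(-10,p{\left(-5,7 \right)} \right)}} = \sqrt{\left(-9 - 330\right) - \left(-140 - 100\right)} = \sqrt{\left(-9 - 330\right) + \left(100 + 30 + 60 + 50\right)} = \sqrt{-339 + 240} = \sqrt{-99} = 3 i \sqrt{11}$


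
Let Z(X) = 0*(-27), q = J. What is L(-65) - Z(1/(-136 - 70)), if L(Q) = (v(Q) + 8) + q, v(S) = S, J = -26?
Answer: -83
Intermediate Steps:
q = -26
L(Q) = -18 + Q (L(Q) = (Q + 8) - 26 = (8 + Q) - 26 = -18 + Q)
Z(X) = 0
L(-65) - Z(1/(-136 - 70)) = (-18 - 65) - 1*0 = -83 + 0 = -83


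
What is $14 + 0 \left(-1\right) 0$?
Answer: $14$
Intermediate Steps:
$14 + 0 \left(-1\right) 0 = 14 + 0 \cdot 0 = 14 + 0 = 14$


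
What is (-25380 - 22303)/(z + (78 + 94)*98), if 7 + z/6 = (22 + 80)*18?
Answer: -47683/27830 ≈ -1.7134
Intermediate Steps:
z = 10974 (z = -42 + 6*((22 + 80)*18) = -42 + 6*(102*18) = -42 + 6*1836 = -42 + 11016 = 10974)
(-25380 - 22303)/(z + (78 + 94)*98) = (-25380 - 22303)/(10974 + (78 + 94)*98) = -47683/(10974 + 172*98) = -47683/(10974 + 16856) = -47683/27830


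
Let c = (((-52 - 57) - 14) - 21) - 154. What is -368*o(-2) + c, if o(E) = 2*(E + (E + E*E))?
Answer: -298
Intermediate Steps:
c = -298 (c = ((-109 - 14) - 21) - 154 = (-123 - 21) - 154 = -144 - 154 = -298)
o(E) = 2*E**2 + 4*E (o(E) = 2*(E + (E + E**2)) = 2*(E**2 + 2*E) = 2*E**2 + 4*E)
-368*o(-2) + c = -736*(-2)*(2 - 2) - 298 = -736*(-2)*0 - 298 = -368*0 - 298 = 0 - 298 = -298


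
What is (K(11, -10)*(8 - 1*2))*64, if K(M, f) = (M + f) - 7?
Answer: -2304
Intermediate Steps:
K(M, f) = -7 + M + f
(K(11, -10)*(8 - 1*2))*64 = ((-7 + 11 - 10)*(8 - 1*2))*64 = -6*(8 - 2)*64 = -6*6*64 = -36*64 = -2304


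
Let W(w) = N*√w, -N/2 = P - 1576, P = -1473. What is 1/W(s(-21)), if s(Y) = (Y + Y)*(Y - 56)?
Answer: √66/2817276 ≈ 2.8837e-6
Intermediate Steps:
s(Y) = 2*Y*(-56 + Y) (s(Y) = (2*Y)*(-56 + Y) = 2*Y*(-56 + Y))
N = 6098 (N = -2*(-1473 - 1576) = -2*(-3049) = 6098)
W(w) = 6098*√w
1/W(s(-21)) = 1/(6098*√(2*(-21)*(-56 - 21))) = 1/(6098*√(2*(-21)*(-77))) = 1/(6098*√3234) = 1/(6098*(7*√66)) = 1/(42686*√66) = √66/2817276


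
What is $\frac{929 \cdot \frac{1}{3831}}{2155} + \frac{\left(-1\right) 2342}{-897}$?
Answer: $\frac{6445309541}{2468485695} \approx 2.611$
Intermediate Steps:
$\frac{929 \cdot \frac{1}{3831}}{2155} + \frac{\left(-1\right) 2342}{-897} = 929 \cdot \frac{1}{3831} \cdot \frac{1}{2155} - - \frac{2342}{897} = \frac{929}{3831} \cdot \frac{1}{2155} + \frac{2342}{897} = \frac{929}{8255805} + \frac{2342}{897} = \frac{6445309541}{2468485695}$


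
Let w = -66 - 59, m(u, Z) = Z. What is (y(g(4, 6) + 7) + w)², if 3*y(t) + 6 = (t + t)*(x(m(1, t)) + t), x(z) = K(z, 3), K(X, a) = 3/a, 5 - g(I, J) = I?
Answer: 6241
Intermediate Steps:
g(I, J) = 5 - I
w = -125
x(z) = 1 (x(z) = 3/3 = 3*(⅓) = 1)
y(t) = -2 + 2*t*(1 + t)/3 (y(t) = -2 + ((t + t)*(1 + t))/3 = -2 + ((2*t)*(1 + t))/3 = -2 + (2*t*(1 + t))/3 = -2 + 2*t*(1 + t)/3)
(y(g(4, 6) + 7) + w)² = ((-2 + 2*((5 - 1*4) + 7)/3 + 2*((5 - 1*4) + 7)²/3) - 125)² = ((-2 + 2*((5 - 4) + 7)/3 + 2*((5 - 4) + 7)²/3) - 125)² = ((-2 + 2*(1 + 7)/3 + 2*(1 + 7)²/3) - 125)² = ((-2 + (⅔)*8 + (⅔)*8²) - 125)² = ((-2 + 16/3 + (⅔)*64) - 125)² = ((-2 + 16/3 + 128/3) - 125)² = (46 - 125)² = (-79)² = 6241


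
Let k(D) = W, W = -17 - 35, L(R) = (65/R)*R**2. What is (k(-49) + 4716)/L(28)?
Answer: 1166/455 ≈ 2.5626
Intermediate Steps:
L(R) = 65*R
W = -52
k(D) = -52
(k(-49) + 4716)/L(28) = (-52 + 4716)/((65*28)) = 4664/1820 = 4664*(1/1820) = 1166/455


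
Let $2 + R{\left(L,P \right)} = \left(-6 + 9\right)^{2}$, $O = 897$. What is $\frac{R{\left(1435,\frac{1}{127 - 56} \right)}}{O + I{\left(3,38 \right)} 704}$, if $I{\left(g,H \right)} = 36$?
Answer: $\frac{7}{26241} \approx 0.00026676$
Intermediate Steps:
$R{\left(L,P \right)} = 7$ ($R{\left(L,P \right)} = -2 + \left(-6 + 9\right)^{2} = -2 + 3^{2} = -2 + 9 = 7$)
$\frac{R{\left(1435,\frac{1}{127 - 56} \right)}}{O + I{\left(3,38 \right)} 704} = \frac{7}{897 + 36 \cdot 704} = \frac{7}{897 + 25344} = \frac{7}{26241}$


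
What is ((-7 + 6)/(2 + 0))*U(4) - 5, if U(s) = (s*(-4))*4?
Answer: 27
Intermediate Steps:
U(s) = -16*s (U(s) = -4*s*4 = -16*s)
((-7 + 6)/(2 + 0))*U(4) - 5 = ((-7 + 6)/(2 + 0))*(-16*4) - 5 = -1/2*(-64) - 5 = -1*½*(-64) - 5 = -½*(-64) - 5 = 32 - 5 = 27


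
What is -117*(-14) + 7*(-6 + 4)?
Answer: 1624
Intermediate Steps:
-117*(-14) + 7*(-6 + 4) = 1638 + 7*(-2) = 1638 - 14 = 1624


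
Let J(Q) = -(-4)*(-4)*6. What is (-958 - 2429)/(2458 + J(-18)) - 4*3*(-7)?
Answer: 195021/2362 ≈ 82.566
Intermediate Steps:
J(Q) = -96 (J(Q) = -1*16*6 = -16*6 = -96)
(-958 - 2429)/(2458 + J(-18)) - 4*3*(-7) = (-958 - 2429)/(2458 - 96) - 4*3*(-7) = -3387/2362 - 12*(-7) = -3387*1/2362 + 84 = -3387/2362 + 84 = 195021/2362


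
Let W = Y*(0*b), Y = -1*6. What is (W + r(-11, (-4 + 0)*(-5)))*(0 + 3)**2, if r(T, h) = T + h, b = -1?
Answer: 81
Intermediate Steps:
Y = -6
W = 0 (W = -0*(-1) = -6*0 = 0)
(W + r(-11, (-4 + 0)*(-5)))*(0 + 3)**2 = (0 + (-11 + (-4 + 0)*(-5)))*(0 + 3)**2 = (0 + (-11 - 4*(-5)))*3**2 = (0 + (-11 + 20))*9 = (0 + 9)*9 = 9*9 = 81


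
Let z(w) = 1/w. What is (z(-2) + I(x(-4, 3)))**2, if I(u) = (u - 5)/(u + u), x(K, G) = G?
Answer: 25/36 ≈ 0.69444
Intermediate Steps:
I(u) = (-5 + u)/(2*u) (I(u) = (-5 + u)/((2*u)) = (-5 + u)*(1/(2*u)) = (-5 + u)/(2*u))
z(w) = 1/w
(z(-2) + I(x(-4, 3)))**2 = (1/(-2) + (1/2)*(-5 + 3)/3)**2 = (-1/2 + (1/2)*(1/3)*(-2))**2 = (-1/2 - 1/3)**2 = (-5/6)**2 = 25/36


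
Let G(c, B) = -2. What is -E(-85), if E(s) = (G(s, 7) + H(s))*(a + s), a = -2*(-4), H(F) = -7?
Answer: -693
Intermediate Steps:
a = 8
E(s) = -72 - 9*s (E(s) = (-2 - 7)*(8 + s) = -9*(8 + s) = -72 - 9*s)
-E(-85) = -(-72 - 9*(-85)) = -(-72 + 765) = -1*693 = -693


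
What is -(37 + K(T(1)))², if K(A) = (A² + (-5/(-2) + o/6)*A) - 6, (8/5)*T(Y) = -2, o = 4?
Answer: -1885129/2304 ≈ -818.20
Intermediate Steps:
T(Y) = -5/4 (T(Y) = (5/8)*(-2) = -5/4)
K(A) = -6 + A² + 19*A/6 (K(A) = (A² + (-5/(-2) + 4/6)*A) - 6 = (A² + (-5*(-½) + 4*(⅙))*A) - 6 = (A² + (5/2 + ⅔)*A) - 6 = (A² + 19*A/6) - 6 = -6 + A² + 19*A/6)
-(37 + K(T(1)))² = -(37 + (-6 + (-5/4)² + (19/6)*(-5/4)))² = -(37 + (-6 + 25/16 - 95/24))² = -(37 - 403/48)² = -(1373/48)² = -1*1885129/2304 = -1885129/2304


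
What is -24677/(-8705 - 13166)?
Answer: 24677/21871 ≈ 1.1283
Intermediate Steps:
-24677/(-8705 - 13166) = -24677/(-21871) = -24677*(-1/21871) = 24677/21871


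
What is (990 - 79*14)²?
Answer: 13456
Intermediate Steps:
(990 - 79*14)² = (990 - 1106)² = (-116)² = 13456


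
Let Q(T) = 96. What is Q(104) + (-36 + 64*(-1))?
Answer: -4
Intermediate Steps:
Q(104) + (-36 + 64*(-1)) = 96 + (-36 + 64*(-1)) = 96 + (-36 - 64) = 96 - 100 = -4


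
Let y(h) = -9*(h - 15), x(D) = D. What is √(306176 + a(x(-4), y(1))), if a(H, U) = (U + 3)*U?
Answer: √322430 ≈ 567.83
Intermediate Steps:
y(h) = 135 - 9*h (y(h) = -9*(-15 + h) = 135 - 9*h)
a(H, U) = U*(3 + U) (a(H, U) = (3 + U)*U = U*(3 + U))
√(306176 + a(x(-4), y(1))) = √(306176 + (135 - 9*1)*(3 + (135 - 9*1))) = √(306176 + (135 - 9)*(3 + (135 - 9))) = √(306176 + 126*(3 + 126)) = √(306176 + 126*129) = √(306176 + 16254) = √322430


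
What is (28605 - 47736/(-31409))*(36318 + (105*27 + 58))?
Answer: 35231169019191/31409 ≈ 1.1217e+9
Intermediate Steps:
(28605 - 47736/(-31409))*(36318 + (105*27 + 58)) = (28605 - 47736*(-1/31409))*(36318 + (2835 + 58)) = (28605 + 47736/31409)*(36318 + 2893) = (898502181/31409)*39211 = 35231169019191/31409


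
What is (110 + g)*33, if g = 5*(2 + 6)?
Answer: 4950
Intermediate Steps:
g = 40 (g = 5*8 = 40)
(110 + g)*33 = (110 + 40)*33 = 150*33 = 4950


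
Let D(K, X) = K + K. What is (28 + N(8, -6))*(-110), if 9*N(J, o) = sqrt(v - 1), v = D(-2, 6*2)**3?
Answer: -3080 - 110*I*sqrt(65)/9 ≈ -3080.0 - 98.539*I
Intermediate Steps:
D(K, X) = 2*K
v = -64 (v = (2*(-2))**3 = (-4)**3 = -64)
N(J, o) = I*sqrt(65)/9 (N(J, o) = sqrt(-64 - 1)/9 = sqrt(-65)/9 = (I*sqrt(65))/9 = I*sqrt(65)/9)
(28 + N(8, -6))*(-110) = (28 + I*sqrt(65)/9)*(-110) = -3080 - 110*I*sqrt(65)/9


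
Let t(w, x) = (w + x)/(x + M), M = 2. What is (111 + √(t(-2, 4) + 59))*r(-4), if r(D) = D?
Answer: -444 - 4*√534/3 ≈ -474.81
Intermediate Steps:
t(w, x) = (w + x)/(2 + x) (t(w, x) = (w + x)/(x + 2) = (w + x)/(2 + x))
(111 + √(t(-2, 4) + 59))*r(-4) = (111 + √((-2 + 4)/(2 + 4) + 59))*(-4) = (111 + √(2/6 + 59))*(-4) = (111 + √((⅙)*2 + 59))*(-4) = (111 + √(⅓ + 59))*(-4) = (111 + √(178/3))*(-4) = (111 + √534/3)*(-4) = -444 - 4*√534/3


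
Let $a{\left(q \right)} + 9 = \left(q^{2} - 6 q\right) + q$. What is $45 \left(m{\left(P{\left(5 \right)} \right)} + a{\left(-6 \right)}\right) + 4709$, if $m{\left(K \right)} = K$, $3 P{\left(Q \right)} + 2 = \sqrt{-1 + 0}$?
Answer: $7244 + 15 i \approx 7244.0 + 15.0 i$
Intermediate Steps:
$P{\left(Q \right)} = - \frac{2}{3} + \frac{i}{3}$ ($P{\left(Q \right)} = - \frac{2}{3} + \frac{\sqrt{-1 + 0}}{3} = - \frac{2}{3} + \frac{\sqrt{-1}}{3} = - \frac{2}{3} + \frac{i}{3}$)
$a{\left(q \right)} = -9 + q^{2} - 5 q$ ($a{\left(q \right)} = -9 + \left(\left(q^{2} - 6 q\right) + q\right) = -9 + \left(q^{2} - 5 q\right) = -9 + q^{2} - 5 q$)
$45 \left(m{\left(P{\left(5 \right)} \right)} + a{\left(-6 \right)}\right) + 4709 = 45 \left(\left(- \frac{2}{3} + \frac{i}{3}\right) - \left(-21 - 36\right)\right) + 4709 = 45 \left(\left(- \frac{2}{3} + \frac{i}{3}\right) + \left(-9 + 36 + 30\right)\right) + 4709 = 45 \left(\left(- \frac{2}{3} + \frac{i}{3}\right) + 57\right) + 4709 = 45 \left(\frac{169}{3} + \frac{i}{3}\right) + 4709 = \left(2535 + 15 i\right) + 4709 = 7244 + 15 i$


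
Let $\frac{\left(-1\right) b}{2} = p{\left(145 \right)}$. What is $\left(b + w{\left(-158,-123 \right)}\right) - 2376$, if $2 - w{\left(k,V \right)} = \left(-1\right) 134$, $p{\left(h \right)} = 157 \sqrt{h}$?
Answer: $-2240 - 314 \sqrt{145} \approx -6021.1$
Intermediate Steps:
$w{\left(k,V \right)} = 136$ ($w{\left(k,V \right)} = 2 - \left(-1\right) 134 = 2 - -134 = 2 + 134 = 136$)
$b = - 314 \sqrt{145}$ ($b = - 2 \cdot 157 \sqrt{145} = - 314 \sqrt{145} \approx -3781.1$)
$\left(b + w{\left(-158,-123 \right)}\right) - 2376 = \left(- 314 \sqrt{145} + 136\right) - 2376 = \left(136 - 314 \sqrt{145}\right) - 2376 = -2240 - 314 \sqrt{145}$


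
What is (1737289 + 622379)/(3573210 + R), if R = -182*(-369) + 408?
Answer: 196639/303398 ≈ 0.64812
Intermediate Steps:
R = 67566 (R = 67158 + 408 = 67566)
(1737289 + 622379)/(3573210 + R) = (1737289 + 622379)/(3573210 + 67566) = 2359668/3640776 = 2359668*(1/3640776) = 196639/303398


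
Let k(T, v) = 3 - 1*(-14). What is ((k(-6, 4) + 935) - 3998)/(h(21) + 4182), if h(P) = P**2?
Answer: -3046/4623 ≈ -0.65888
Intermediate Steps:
k(T, v) = 17 (k(T, v) = 3 + 14 = 17)
((k(-6, 4) + 935) - 3998)/(h(21) + 4182) = ((17 + 935) - 3998)/(21**2 + 4182) = (952 - 3998)/(441 + 4182) = -3046/4623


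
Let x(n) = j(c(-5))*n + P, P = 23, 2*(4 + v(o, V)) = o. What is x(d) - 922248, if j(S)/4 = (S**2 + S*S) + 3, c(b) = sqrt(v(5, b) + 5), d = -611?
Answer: -946665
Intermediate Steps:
v(o, V) = -4 + o/2
c(b) = sqrt(14)/2 (c(b) = sqrt((-4 + (1/2)*5) + 5) = sqrt((-4 + 5/2) + 5) = sqrt(-3/2 + 5) = sqrt(7/2) = sqrt(14)/2)
j(S) = 12 + 8*S**2 (j(S) = 4*((S**2 + S*S) + 3) = 4*((S**2 + S**2) + 3) = 4*(2*S**2 + 3) = 4*(3 + 2*S**2) = 12 + 8*S**2)
x(n) = 23 + 40*n (x(n) = (12 + 8*(sqrt(14)/2)**2)*n + 23 = (12 + 8*(7/2))*n + 23 = (12 + 28)*n + 23 = 40*n + 23 = 23 + 40*n)
x(d) - 922248 = (23 + 40*(-611)) - 922248 = (23 - 24440) - 922248 = -24417 - 922248 = -946665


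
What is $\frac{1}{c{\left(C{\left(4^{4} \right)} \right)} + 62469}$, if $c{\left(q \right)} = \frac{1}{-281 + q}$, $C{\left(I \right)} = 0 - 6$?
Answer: $\frac{287}{17928602} \approx 1.6008 \cdot 10^{-5}$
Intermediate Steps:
$C{\left(I \right)} = -6$ ($C{\left(I \right)} = 0 - 6 = -6$)
$\frac{1}{c{\left(C{\left(4^{4} \right)} \right)} + 62469} = \frac{1}{\frac{1}{-281 - 6} + 62469} = \frac{1}{\frac{1}{-287} + 62469} = \frac{1}{- \frac{1}{287} + 62469} = \frac{1}{\frac{17928602}{287}} = \frac{287}{17928602}$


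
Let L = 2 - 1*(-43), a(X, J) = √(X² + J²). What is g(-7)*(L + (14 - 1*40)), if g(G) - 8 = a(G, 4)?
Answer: 152 + 19*√65 ≈ 305.18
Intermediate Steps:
a(X, J) = √(J² + X²)
L = 45 (L = 2 + 43 = 45)
g(G) = 8 + √(16 + G²) (g(G) = 8 + √(4² + G²) = 8 + √(16 + G²))
g(-7)*(L + (14 - 1*40)) = (8 + √(16 + (-7)²))*(45 + (14 - 1*40)) = (8 + √(16 + 49))*(45 + (14 - 40)) = (8 + √65)*(45 - 26) = (8 + √65)*19 = 152 + 19*√65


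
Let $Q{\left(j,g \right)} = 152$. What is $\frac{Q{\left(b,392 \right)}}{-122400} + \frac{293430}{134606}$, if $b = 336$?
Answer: $\frac{131968279}{60572700} \approx 2.1787$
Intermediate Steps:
$\frac{Q{\left(b,392 \right)}}{-122400} + \frac{293430}{134606} = \frac{152}{-122400} + \frac{293430}{134606} = 152 \left(- \frac{1}{122400}\right) + 293430 \cdot \frac{1}{134606} = - \frac{19}{15300} + \frac{146715}{67303} = \frac{131968279}{60572700}$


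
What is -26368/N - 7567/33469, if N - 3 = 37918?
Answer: -1169458799/1269177949 ≈ -0.92143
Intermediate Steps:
N = 37921 (N = 3 + 37918 = 37921)
-26368/N - 7567/33469 = -26368/37921 - 7567/33469 = -1169458799/1269177949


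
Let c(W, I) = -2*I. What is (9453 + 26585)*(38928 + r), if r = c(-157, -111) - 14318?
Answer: 894895616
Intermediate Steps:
r = -14096 (r = -2*(-111) - 14318 = 222 - 14318 = -14096)
(9453 + 26585)*(38928 + r) = (9453 + 26585)*(38928 - 14096) = 36038*24832 = 894895616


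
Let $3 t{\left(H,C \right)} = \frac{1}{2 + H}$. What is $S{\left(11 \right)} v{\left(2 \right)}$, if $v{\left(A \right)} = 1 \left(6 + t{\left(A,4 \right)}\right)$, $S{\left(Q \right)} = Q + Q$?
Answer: $\frac{803}{6} \approx 133.83$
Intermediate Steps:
$t{\left(H,C \right)} = \frac{1}{3 \left(2 + H\right)}$
$S{\left(Q \right)} = 2 Q$
$v{\left(A \right)} = 6 + \frac{1}{3 \left(2 + A\right)}$ ($v{\left(A \right)} = 1 \left(6 + \frac{1}{3 \left(2 + A\right)}\right) = 6 + \frac{1}{3 \left(2 + A\right)}$)
$S{\left(11 \right)} v{\left(2 \right)} = 2 \cdot 11 \frac{37 + 18 \cdot 2}{3 \left(2 + 2\right)} = 22 \frac{37 + 36}{3 \cdot 4} = 22 \cdot \frac{1}{3} \cdot \frac{1}{4} \cdot 73 = 22 \cdot \frac{73}{12} = \frac{803}{6}$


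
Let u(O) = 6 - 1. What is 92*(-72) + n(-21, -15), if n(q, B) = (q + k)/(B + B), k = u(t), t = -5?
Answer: -99352/15 ≈ -6623.5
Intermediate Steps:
u(O) = 5
k = 5
n(q, B) = (5 + q)/(2*B) (n(q, B) = (q + 5)/(B + B) = (5 + q)/((2*B)) = (5 + q)*(1/(2*B)) = (5 + q)/(2*B))
92*(-72) + n(-21, -15) = 92*(-72) + (½)*(5 - 21)/(-15) = -6624 + (½)*(-1/15)*(-16) = -6624 + 8/15 = -99352/15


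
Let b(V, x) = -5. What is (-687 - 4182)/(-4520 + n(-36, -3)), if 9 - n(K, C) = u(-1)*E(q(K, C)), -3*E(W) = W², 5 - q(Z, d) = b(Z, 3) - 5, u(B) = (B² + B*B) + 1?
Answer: 4869/4286 ≈ 1.1360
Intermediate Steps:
u(B) = 1 + 2*B² (u(B) = (B² + B²) + 1 = 2*B² + 1 = 1 + 2*B²)
q(Z, d) = 15 (q(Z, d) = 5 - (-5 - 5) = 5 - 1*(-10) = 5 + 10 = 15)
E(W) = -W²/3
n(K, C) = 234 (n(K, C) = 9 - (1 + 2*(-1)²)*(-⅓*15²) = 9 - (1 + 2*1)*(-⅓*225) = 9 - (1 + 2)*(-75) = 9 - 3*(-75) = 9 - 1*(-225) = 9 + 225 = 234)
(-687 - 4182)/(-4520 + n(-36, -3)) = (-687 - 4182)/(-4520 + 234) = -4869/(-4286) = -4869*(-1/4286) = 4869/4286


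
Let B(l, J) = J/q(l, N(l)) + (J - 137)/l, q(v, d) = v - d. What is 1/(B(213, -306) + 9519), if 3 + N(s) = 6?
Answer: 7455/70937777 ≈ 0.00010509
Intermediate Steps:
N(s) = 3 (N(s) = -3 + 6 = 3)
B(l, J) = J/(-3 + l) + (-137 + J)/l (B(l, J) = J/(l - 1*3) + (J - 137)/l = J/(l - 3) + (-137 + J)/l = J/(-3 + l) + (-137 + J)/l)
1/(B(213, -306) + 9519) = 1/((-306*213 + (-137 - 306)*(-3 + 213))/(213*(-3 + 213)) + 9519) = 1/((1/213)*(-65178 - 443*210)/210 + 9519) = 1/((1/213)*(1/210)*(-65178 - 93030) + 9519) = 1/((1/213)*(1/210)*(-158208) + 9519) = 1/(-26368/7455 + 9519) = 1/(70937777/7455) = 7455/70937777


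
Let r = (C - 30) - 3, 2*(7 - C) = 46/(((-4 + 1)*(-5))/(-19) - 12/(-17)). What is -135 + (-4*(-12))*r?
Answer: 106417/9 ≈ 11824.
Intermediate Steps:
C = 7618/27 (C = 7 - 23/(((-4 + 1)*(-5))/(-19) - 12/(-17)) = 7 - 23/(-3*(-5)*(-1/19) - 12*(-1/17)) = 7 - 23/(15*(-1/19) + 12/17) = 7 - 23/(-15/19 + 12/17) = 7 - 23/(-27/323) = 7 - 23*(-323)/27 = 7 - 1/2*(-14858/27) = 7 + 7429/27 = 7618/27 ≈ 282.15)
r = 6727/27 (r = (7618/27 - 30) - 3 = 6808/27 - 3 = 6727/27 ≈ 249.15)
-135 + (-4*(-12))*r = -135 - 4*(-12)*(6727/27) = -135 + 48*(6727/27) = -135 + 107632/9 = 106417/9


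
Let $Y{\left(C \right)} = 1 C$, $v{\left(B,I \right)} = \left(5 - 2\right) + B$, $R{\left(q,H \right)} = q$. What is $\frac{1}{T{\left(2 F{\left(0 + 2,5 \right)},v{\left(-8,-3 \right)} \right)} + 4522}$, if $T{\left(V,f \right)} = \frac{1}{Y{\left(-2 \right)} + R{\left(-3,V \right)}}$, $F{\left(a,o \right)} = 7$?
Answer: $\frac{5}{22609} \approx 0.00022115$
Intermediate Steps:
$v{\left(B,I \right)} = 3 + B$
$Y{\left(C \right)} = C$
$T{\left(V,f \right)} = - \frac{1}{5}$ ($T{\left(V,f \right)} = \frac{1}{-2 - 3} = \frac{1}{-5} = - \frac{1}{5}$)
$\frac{1}{T{\left(2 F{\left(0 + 2,5 \right)},v{\left(-8,-3 \right)} \right)} + 4522} = \frac{1}{- \frac{1}{5} + 4522} = \frac{1}{\frac{22609}{5}} = \frac{5}{22609}$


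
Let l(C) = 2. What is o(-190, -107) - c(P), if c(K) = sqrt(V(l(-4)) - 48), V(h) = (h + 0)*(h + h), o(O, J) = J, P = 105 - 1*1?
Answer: -107 - 2*I*sqrt(10) ≈ -107.0 - 6.3246*I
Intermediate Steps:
P = 104 (P = 105 - 1 = 104)
V(h) = 2*h**2 (V(h) = h*(2*h) = 2*h**2)
c(K) = 2*I*sqrt(10) (c(K) = sqrt(2*2**2 - 48) = sqrt(2*4 - 48) = sqrt(8 - 48) = sqrt(-40) = 2*I*sqrt(10))
o(-190, -107) - c(P) = -107 - 2*I*sqrt(10)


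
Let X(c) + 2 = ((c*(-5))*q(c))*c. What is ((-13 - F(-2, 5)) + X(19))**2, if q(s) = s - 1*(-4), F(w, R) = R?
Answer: 1725156225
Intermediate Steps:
q(s) = 4 + s (q(s) = s + 4 = 4 + s)
X(c) = -2 - 5*c**2*(4 + c) (X(c) = -2 + ((c*(-5))*(4 + c))*c = -2 + ((-5*c)*(4 + c))*c = -2 + (-5*c*(4 + c))*c = -2 - 5*c**2*(4 + c))
((-13 - F(-2, 5)) + X(19))**2 = ((-13 - 1*5) + (-2 - 5*19**2*(4 + 19)))**2 = ((-13 - 5) + (-2 - 5*361*23))**2 = (-18 + (-2 - 41515))**2 = (-18 - 41517)**2 = (-41535)**2 = 1725156225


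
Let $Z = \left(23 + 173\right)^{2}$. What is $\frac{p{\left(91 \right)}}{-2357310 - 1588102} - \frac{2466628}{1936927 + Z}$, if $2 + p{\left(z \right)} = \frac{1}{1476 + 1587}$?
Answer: $- \frac{29808686447008493}{23871619073455908} \approx -1.2487$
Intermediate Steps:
$p{\left(z \right)} = - \frac{6125}{3063}$ ($p{\left(z \right)} = -2 + \frac{1}{1476 + 1587} = -2 + \frac{1}{3063} = - \frac{6125}{3063}$)
$Z = 38416$ ($Z = 196^{2} = 38416$)
$\frac{p{\left(91 \right)}}{-2357310 - 1588102} - \frac{2466628}{1936927 + Z} = - \frac{6125}{3063 \left(-2357310 - 1588102\right)} - \frac{2466628}{1936927 + 38416} = - \frac{6125}{3063 \left(-2357310 - 1588102\right)} - \frac{2466628}{1975343} = - \frac{6125}{3063 \left(-3945412\right)} - \frac{2466628}{1975343} = \left(- \frac{6125}{3063}\right) \left(- \frac{1}{3945412}\right) - \frac{2466628}{1975343} = \frac{6125}{12084796956} - \frac{2466628}{1975343} = - \frac{29808686447008493}{23871619073455908}$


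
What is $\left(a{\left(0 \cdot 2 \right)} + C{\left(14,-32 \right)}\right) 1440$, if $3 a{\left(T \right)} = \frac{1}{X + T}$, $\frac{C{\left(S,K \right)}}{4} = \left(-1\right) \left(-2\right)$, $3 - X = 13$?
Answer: $11472$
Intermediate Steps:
$X = -10$ ($X = 3 - 13 = -10$)
$C{\left(S,K \right)} = 8$ ($C{\left(S,K \right)} = 4 \left(\left(-1\right) \left(-2\right)\right) = 4 \cdot 2 = 8$)
$a{\left(T \right)} = \frac{1}{3 \left(-10 + T\right)}$
$\left(a{\left(0 \cdot 2 \right)} + C{\left(14,-32 \right)}\right) 1440 = \left(\frac{1}{3 \left(-10 + 0 \cdot 2\right)} + 8\right) 1440 = \left(\frac{1}{3 \left(-10 + 0\right)} + 8\right) 1440 = \left(\frac{1}{3 \left(-10\right)} + 8\right) 1440 = \left(\frac{1}{3} \left(- \frac{1}{10}\right) + 8\right) 1440 = \left(- \frac{1}{30} + 8\right) 1440 = \frac{239}{30} \cdot 1440 = 11472$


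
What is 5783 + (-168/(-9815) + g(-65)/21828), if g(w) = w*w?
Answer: 1239005580539/214241820 ≈ 5783.2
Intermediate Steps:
g(w) = w²
5783 + (-168/(-9815) + g(-65)/21828) = 5783 + (-168/(-9815) + (-65)²/21828) = 5783 + (-168*(-1/9815) + 4225*(1/21828)) = 5783 + (168/9815 + 4225/21828) = 5783 + 45135479/214241820 = 1239005580539/214241820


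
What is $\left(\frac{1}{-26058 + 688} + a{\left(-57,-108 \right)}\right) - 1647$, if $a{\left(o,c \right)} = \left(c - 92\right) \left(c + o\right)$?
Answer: $\frac{795425609}{25370} \approx 31353.0$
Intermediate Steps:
$a{\left(o,c \right)} = \left(-92 + c\right) \left(c + o\right)$
$\left(\frac{1}{-26058 + 688} + a{\left(-57,-108 \right)}\right) - 1647 = \left(\frac{1}{-26058 + 688} - \left(-21336 - 11664\right)\right) - 1647 = \left(\frac{1}{-25370} + \left(11664 + 9936 + 5244 + 6156\right)\right) - 1647 = \left(- \frac{1}{25370} + 33000\right) - 1647 = \frac{837209999}{25370} - 1647 = \frac{795425609}{25370}$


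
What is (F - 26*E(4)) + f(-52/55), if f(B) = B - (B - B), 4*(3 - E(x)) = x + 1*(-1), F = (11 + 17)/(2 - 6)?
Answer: -7309/110 ≈ -66.445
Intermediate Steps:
F = -7 (F = 28/(-4) = 28*(-¼) = -7)
E(x) = 13/4 - x/4 (E(x) = 3 - (x + 1*(-1))/4 = 3 - (x - 1)/4 = 3 - (-1 + x)/4 = 3 + (¼ - x/4) = 13/4 - x/4)
f(B) = B (f(B) = B - 1*0 = B + 0 = B)
(F - 26*E(4)) + f(-52/55) = (-7 - 26*(13/4 - ¼*4)) - 52/55 = (-7 - 26*(13/4 - 1)) - 52*1/55 = (-7 - 26*9/4) - 52/55 = (-7 - 117/2) - 52/55 = -131/2 - 52/55 = -7309/110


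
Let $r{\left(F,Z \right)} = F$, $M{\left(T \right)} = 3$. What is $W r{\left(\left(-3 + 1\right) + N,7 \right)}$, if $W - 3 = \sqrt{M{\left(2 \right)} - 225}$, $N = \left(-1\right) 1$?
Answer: $-9 - 3 i \sqrt{222} \approx -9.0 - 44.699 i$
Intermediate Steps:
$N = -1$
$W = 3 + i \sqrt{222}$ ($W = 3 + \sqrt{3 - 225} = 3 + \sqrt{-222} = 3 + i \sqrt{222} \approx 3.0 + 14.9 i$)
$W r{\left(\left(-3 + 1\right) + N,7 \right)} = \left(3 + i \sqrt{222}\right) \left(\left(-3 + 1\right) - 1\right) = \left(3 + i \sqrt{222}\right) \left(-2 - 1\right) = \left(3 + i \sqrt{222}\right) \left(-3\right) = -9 - 3 i \sqrt{222}$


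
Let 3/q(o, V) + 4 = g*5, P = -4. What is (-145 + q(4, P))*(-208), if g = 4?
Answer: 30121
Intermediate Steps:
q(o, V) = 3/16 (q(o, V) = 3/(-4 + 4*5) = 3/(-4 + 20) = 3/16)
(-145 + q(4, P))*(-208) = (-145 + 3/16)*(-208) = -2317/16*(-208) = 30121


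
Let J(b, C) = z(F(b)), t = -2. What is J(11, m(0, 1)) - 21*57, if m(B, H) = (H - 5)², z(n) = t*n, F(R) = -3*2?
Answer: -1185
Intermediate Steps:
F(R) = -6
z(n) = -2*n
m(B, H) = (-5 + H)²
J(b, C) = 12 (J(b, C) = -2*(-6) = 12)
J(11, m(0, 1)) - 21*57 = 12 - 21*57 = 12 - 1197 = -1185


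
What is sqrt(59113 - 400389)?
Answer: 2*I*sqrt(85319) ≈ 584.19*I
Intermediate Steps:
sqrt(59113 - 400389) = sqrt(-341276) = 2*I*sqrt(85319)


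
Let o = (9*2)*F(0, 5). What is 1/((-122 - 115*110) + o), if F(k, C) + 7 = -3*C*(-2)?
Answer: -1/12358 ≈ -8.0919e-5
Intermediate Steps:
F(k, C) = -7 + 6*C (F(k, C) = -7 - 3*C*(-2) = -7 - (-6)*C = -7 + 6*C)
o = 414 (o = (9*2)*(-7 + 6*5) = 18*(-7 + 30) = 18*23 = 414)
1/((-122 - 115*110) + o) = 1/((-122 - 115*110) + 414) = 1/((-122 - 12650) + 414) = 1/(-12772 + 414) = 1/(-12358) = -1/12358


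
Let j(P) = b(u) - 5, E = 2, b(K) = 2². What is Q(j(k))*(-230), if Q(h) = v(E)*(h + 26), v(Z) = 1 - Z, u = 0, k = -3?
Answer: 5750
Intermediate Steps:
b(K) = 4
j(P) = -1 (j(P) = 4 - 5 = -1)
Q(h) = -26 - h (Q(h) = (1 - 1*2)*(h + 26) = (1 - 2)*(26 + h) = -(26 + h) = -26 - h)
Q(j(k))*(-230) = (-26 - 1*(-1))*(-230) = (-26 + 1)*(-230) = -25*(-230) = 5750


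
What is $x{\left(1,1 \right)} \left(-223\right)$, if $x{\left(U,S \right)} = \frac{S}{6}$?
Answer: $- \frac{223}{6} \approx -37.167$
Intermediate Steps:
$x{\left(U,S \right)} = \frac{S}{6}$ ($x{\left(U,S \right)} = S \frac{1}{6} = \frac{S}{6}$)
$x{\left(1,1 \right)} \left(-223\right) = \frac{1}{6} \cdot 1 \left(-223\right) = \frac{1}{6} \left(-223\right) = - \frac{223}{6}$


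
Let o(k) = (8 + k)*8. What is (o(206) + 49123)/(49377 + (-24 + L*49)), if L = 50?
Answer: 50835/51803 ≈ 0.98131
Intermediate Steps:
o(k) = 64 + 8*k
(o(206) + 49123)/(49377 + (-24 + L*49)) = ((64 + 8*206) + 49123)/(49377 + (-24 + 50*49)) = ((64 + 1648) + 49123)/(49377 + (-24 + 2450)) = (1712 + 49123)/(49377 + 2426) = 50835/51803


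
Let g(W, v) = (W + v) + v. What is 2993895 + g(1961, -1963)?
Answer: 2991930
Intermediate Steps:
g(W, v) = W + 2*v
2993895 + g(1961, -1963) = 2993895 + (1961 + 2*(-1963)) = 2993895 + (1961 - 3926) = 2993895 - 1965 = 2991930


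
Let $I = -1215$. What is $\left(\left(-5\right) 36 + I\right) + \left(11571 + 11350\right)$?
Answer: $21526$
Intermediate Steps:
$\left(\left(-5\right) 36 + I\right) + \left(11571 + 11350\right) = \left(\left(-5\right) 36 - 1215\right) + \left(11571 + 11350\right) = \left(-180 - 1215\right) + 22921 = -1395 + 22921 = 21526$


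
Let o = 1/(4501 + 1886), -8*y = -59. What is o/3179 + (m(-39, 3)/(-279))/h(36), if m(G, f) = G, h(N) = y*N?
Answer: 175986827/334228637853 ≈ 0.00052655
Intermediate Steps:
y = 59/8 (y = -⅛*(-59) = 59/8 ≈ 7.3750)
h(N) = 59*N/8
o = 1/6387 ≈ 0.00015657
o/3179 + (m(-39, 3)/(-279))/h(36) = (1/6387)/3179 + (-39/(-279))/(((59/8)*36)) = (1/6387)*(1/3179) + (-39*(-1/279))/(531/2) = 1/20304273 + (13/93)*(2/531) = 1/20304273 + 26/49383 = 175986827/334228637853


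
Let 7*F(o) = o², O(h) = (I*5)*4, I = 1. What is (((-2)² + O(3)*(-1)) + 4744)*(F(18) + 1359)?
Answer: 46509336/7 ≈ 6.6442e+6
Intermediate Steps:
O(h) = 20 (O(h) = (1*5)*4 = 5*4 = 20)
F(o) = o²/7
(((-2)² + O(3)*(-1)) + 4744)*(F(18) + 1359) = (((-2)² + 20*(-1)) + 4744)*((⅐)*18² + 1359) = ((4 - 20) + 4744)*((⅐)*324 + 1359) = (-16 + 4744)*(324/7 + 1359) = 4728*(9837/7) = 46509336/7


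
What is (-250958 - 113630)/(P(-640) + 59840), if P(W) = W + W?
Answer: -91147/14640 ≈ -6.2259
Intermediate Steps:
P(W) = 2*W
(-250958 - 113630)/(P(-640) + 59840) = (-250958 - 113630)/(2*(-640) + 59840) = -364588/(-1280 + 59840) = -364588/58560 = -364588*1/58560 = -91147/14640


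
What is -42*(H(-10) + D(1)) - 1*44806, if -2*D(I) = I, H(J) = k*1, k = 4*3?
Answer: -45289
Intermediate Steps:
k = 12
H(J) = 12 (H(J) = 12*1 = 12)
D(I) = -I/2
-42*(H(-10) + D(1)) - 1*44806 = -42*(12 - 1/2*1) - 1*44806 = -42*(12 - 1/2) - 44806 = -42*23/2 - 44806 = -483 - 44806 = -45289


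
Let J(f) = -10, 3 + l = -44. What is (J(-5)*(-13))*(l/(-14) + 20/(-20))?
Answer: 2145/7 ≈ 306.43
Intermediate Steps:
l = -47 (l = -3 - 44 = -47)
(J(-5)*(-13))*(l/(-14) + 20/(-20)) = (-10*(-13))*(-47/(-14) + 20/(-20)) = 130*(-47*(-1/14) + 20*(-1/20)) = 130*(47/14 - 1) = 130*(33/14) = 2145/7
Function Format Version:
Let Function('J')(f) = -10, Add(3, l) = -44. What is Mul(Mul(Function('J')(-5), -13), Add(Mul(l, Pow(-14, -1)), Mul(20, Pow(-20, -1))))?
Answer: Rational(2145, 7) ≈ 306.43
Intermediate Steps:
l = -47 (l = Add(-3, -44) = -47)
Mul(Mul(Function('J')(-5), -13), Add(Mul(l, Pow(-14, -1)), Mul(20, Pow(-20, -1)))) = Mul(Mul(-10, -13), Add(Mul(-47, Pow(-14, -1)), Mul(20, Pow(-20, -1)))) = Mul(130, Add(Mul(-47, Rational(-1, 14)), Mul(20, Rational(-1, 20)))) = Mul(130, Add(Rational(47, 14), -1)) = Mul(130, Rational(33, 14)) = Rational(2145, 7)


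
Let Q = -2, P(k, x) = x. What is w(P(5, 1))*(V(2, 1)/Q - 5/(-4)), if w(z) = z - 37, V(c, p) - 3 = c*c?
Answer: 81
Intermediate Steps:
V(c, p) = 3 + c² (V(c, p) = 3 + c*c = 3 + c²)
w(z) = -37 + z
w(P(5, 1))*(V(2, 1)/Q - 5/(-4)) = (-37 + 1)*((3 + 2²)/(-2) - 5/(-4)) = -36*((3 + 4)*(-½) - 5*(-¼)) = -36*(7*(-½) + 5/4) = -36*(-7/2 + 5/4) = -36*(-9/4) = 81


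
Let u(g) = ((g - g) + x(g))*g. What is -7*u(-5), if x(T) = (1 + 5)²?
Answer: 1260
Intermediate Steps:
x(T) = 36 (x(T) = 6² = 36)
u(g) = 36*g (u(g) = ((g - g) + 36)*g = (0 + 36)*g = 36*g)
-7*u(-5) = -252*(-5) = -7*(-180) = 1260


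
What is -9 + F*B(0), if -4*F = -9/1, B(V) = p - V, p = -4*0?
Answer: -9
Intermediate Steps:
p = 0
B(V) = -V (B(V) = 0 - V = -V)
F = 9/4 (F = -(-9)/(4*1) = -(-9)/4 = -1/4*(-9) = 9/4 ≈ 2.2500)
-9 + F*B(0) = -9 + 9*(-1*0)/4 = -9 + (9/4)*0 = -9 + 0 = -9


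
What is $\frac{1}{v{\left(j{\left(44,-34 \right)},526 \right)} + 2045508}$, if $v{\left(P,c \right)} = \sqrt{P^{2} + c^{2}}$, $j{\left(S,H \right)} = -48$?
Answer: $\frac{13821}{28270964183} - \frac{\sqrt{69745}}{2092051349542} \approx 4.8875 \cdot 10^{-7}$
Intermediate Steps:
$\frac{1}{v{\left(j{\left(44,-34 \right)},526 \right)} + 2045508} = \frac{1}{\sqrt{\left(-48\right)^{2} + 526^{2}} + 2045508} = \frac{1}{\sqrt{2304 + 276676} + 2045508} = \frac{1}{\sqrt{278980} + 2045508} = \frac{1}{2 \sqrt{69745} + 2045508} = \frac{1}{2045508 + 2 \sqrt{69745}}$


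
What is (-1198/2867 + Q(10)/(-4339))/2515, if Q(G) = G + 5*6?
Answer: -5312802/31286381195 ≈ -0.00016981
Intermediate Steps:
Q(G) = 30 + G (Q(G) = G + 30 = 30 + G)
(-1198/2867 + Q(10)/(-4339))/2515 = (-1198/2867 + (30 + 10)/(-4339))/2515 = (-1198*1/2867 + 40*(-1/4339))*(1/2515) = (-1198/2867 - 40/4339)*(1/2515) = -5312802/12439913*1/2515 = -5312802/31286381195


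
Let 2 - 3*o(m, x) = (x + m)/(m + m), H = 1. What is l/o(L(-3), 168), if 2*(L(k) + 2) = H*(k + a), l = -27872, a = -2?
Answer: -501696/121 ≈ -4146.3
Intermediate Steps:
L(k) = -3 + k/2 (L(k) = -2 + (1*(k - 2))/2 = -2 + (1*(-2 + k))/2 = -2 + (-2 + k)/2 = -2 + (-1 + k/2) = -3 + k/2)
o(m, x) = ⅔ - (m + x)/(6*m) (o(m, x) = ⅔ - (x + m)/(3*(m + m)) = ⅔ - (m + x)/(3*(2*m)) = ⅔ - (m + x)*1/(2*m)/3 = ⅔ - (m + x)/(6*m))
l/o(L(-3), 168) = -27872*6*(-3 + (½)*(-3))/(-1*168 + 3*(-3 + (½)*(-3))) = -27872*6*(-3 - 3/2)/(-168 + 3*(-3 - 3/2)) = -27872*(-27/(-168 + 3*(-9/2))) = -27872*(-27/(-168 - 27/2)) = -27872/((⅙)*(-2/9)*(-363/2)) = -27872/121/18 = -27872*18/121 = -501696/121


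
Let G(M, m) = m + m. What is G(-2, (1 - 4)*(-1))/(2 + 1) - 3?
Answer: -1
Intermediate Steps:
G(M, m) = 2*m
G(-2, (1 - 4)*(-1))/(2 + 1) - 3 = (2*((1 - 4)*(-1)))/(2 + 1) - 3 = (2*(-3*(-1)))/3 - 3 = (2*3)/3 - 3 = (⅓)*6 - 3 = 2 - 3 = -1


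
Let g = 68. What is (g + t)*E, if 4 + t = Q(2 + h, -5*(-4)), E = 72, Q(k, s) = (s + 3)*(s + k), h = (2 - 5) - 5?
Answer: 27792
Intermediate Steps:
h = -8 (h = -3 - 5 = -8)
Q(k, s) = (3 + s)*(k + s)
t = 318 (t = -4 + ((-5*(-4))**2 + 3*(2 - 8) + 3*(-5*(-4)) + (2 - 8)*(-5*(-4))) = -4 + (20**2 + 3*(-6) + 3*20 - 6*20) = -4 + (400 - 18 + 60 - 120) = -4 + 322 = 318)
(g + t)*E = (68 + 318)*72 = 386*72 = 27792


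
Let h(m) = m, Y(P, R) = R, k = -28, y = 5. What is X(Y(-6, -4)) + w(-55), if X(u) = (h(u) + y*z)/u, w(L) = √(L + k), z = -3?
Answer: 19/4 + I*√83 ≈ 4.75 + 9.1104*I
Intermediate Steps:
w(L) = √(-28 + L) (w(L) = √(L - 28) = √(-28 + L))
X(u) = (-15 + u)/u (X(u) = (u + 5*(-3))/u = (u - 15)/u = (-15 + u)/u)
X(Y(-6, -4)) + w(-55) = (-15 - 4)/(-4) + √(-28 - 55) = -¼*(-19) + √(-83) = 19/4 + I*√83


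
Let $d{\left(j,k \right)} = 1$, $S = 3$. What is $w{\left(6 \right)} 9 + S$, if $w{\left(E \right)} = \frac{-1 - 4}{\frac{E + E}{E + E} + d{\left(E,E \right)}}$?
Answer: $- \frac{39}{2} \approx -19.5$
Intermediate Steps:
$w{\left(E \right)} = - \frac{5}{2}$ ($w{\left(E \right)} = \frac{-1 - 4}{\frac{E + E}{E + E} + 1} = - \frac{5}{\frac{2 E}{2 E} + 1} = - \frac{5}{2 E \frac{1}{2 E} + 1} = - \frac{5}{1 + 1} = - \frac{5}{2}$)
$w{\left(6 \right)} 9 + S = \left(- \frac{5}{2}\right) 9 + 3 = - \frac{45}{2} + 3 = - \frac{39}{2}$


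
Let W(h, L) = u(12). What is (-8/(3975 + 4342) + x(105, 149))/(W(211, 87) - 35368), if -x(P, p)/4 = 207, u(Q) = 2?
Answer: 3443242/147069511 ≈ 0.023412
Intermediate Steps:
W(h, L) = 2
x(P, p) = -828 (x(P, p) = -4*207 = -828)
(-8/(3975 + 4342) + x(105, 149))/(W(211, 87) - 35368) = (-8/(3975 + 4342) - 828)/(2 - 35368) = (-8/8317 - 828)/(-35366) = (-8*1/8317 - 828)*(-1/35366) = (-8/8317 - 828)*(-1/35366) = -6886484/8317*(-1/35366) = 3443242/147069511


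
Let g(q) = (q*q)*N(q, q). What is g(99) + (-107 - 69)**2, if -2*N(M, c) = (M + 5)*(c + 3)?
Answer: -51953528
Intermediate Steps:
N(M, c) = -(3 + c)*(5 + M)/2 (N(M, c) = -(M + 5)*(c + 3)/2 = -(5 + M)*(3 + c)/2 = -(3 + c)*(5 + M)/2)
g(q) = q**2*(-15/2 - 4*q - q**2/2) (g(q) = (q*q)*(-15/2 - 5*q/2 - 3*q/2 - q*q/2) = q**2*(-15/2 - 5*q/2 - 3*q/2 - q**2/2) = q**2*(-15/2 - 4*q - q**2/2))
g(99) + (-107 - 69)**2 = (1/2)*99**2*(-15 - 1*99**2 - 8*99) + (-107 - 69)**2 = (1/2)*9801*(-15 - 1*9801 - 792) + (-176)**2 = (1/2)*9801*(-15 - 9801 - 792) + 30976 = (1/2)*9801*(-10608) + 30976 = -51984504 + 30976 = -51953528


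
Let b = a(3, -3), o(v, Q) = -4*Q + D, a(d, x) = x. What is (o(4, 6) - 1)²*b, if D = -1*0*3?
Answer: -1875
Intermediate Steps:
D = 0 (D = 0*3 = 0)
o(v, Q) = -4*Q (o(v, Q) = -4*Q + 0 = -4*Q)
b = -3
(o(4, 6) - 1)²*b = (-4*6 - 1)²*(-3) = (-24 - 1)²*(-3) = (-25)²*(-3) = 625*(-3) = -1875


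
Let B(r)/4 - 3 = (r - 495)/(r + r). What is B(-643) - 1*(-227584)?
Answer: 146346504/643 ≈ 2.2760e+5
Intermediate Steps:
B(r) = 12 + 2*(-495 + r)/r (B(r) = 12 + 4*((r - 495)/(r + r)) = 12 + 4*((-495 + r)/((2*r))) = 12 + 4*((-495 + r)*(1/(2*r))) = 12 + 4*((-495 + r)/(2*r)) = 12 + 2*(-495 + r)/r)
B(-643) - 1*(-227584) = (14 - 990/(-643)) - 1*(-227584) = (14 - 990*(-1/643)) + 227584 = (14 + 990/643) + 227584 = 9992/643 + 227584 = 146346504/643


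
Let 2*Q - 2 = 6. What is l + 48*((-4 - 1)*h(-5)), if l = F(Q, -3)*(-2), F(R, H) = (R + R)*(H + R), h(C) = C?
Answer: 1184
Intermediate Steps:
Q = 4 (Q = 1 + (½)*6 = 1 + 3 = 4)
F(R, H) = 2*R*(H + R) (F(R, H) = (2*R)*(H + R) = 2*R*(H + R))
l = -16 (l = (2*4*(-3 + 4))*(-2) = (2*4*1)*(-2) = 8*(-2) = -16)
l + 48*((-4 - 1)*h(-5)) = -16 + 48*((-4 - 1)*(-5)) = -16 + 48*(-5*(-5)) = -16 + 48*25 = -16 + 1200 = 1184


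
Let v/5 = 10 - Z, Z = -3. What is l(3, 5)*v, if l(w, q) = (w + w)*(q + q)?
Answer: 3900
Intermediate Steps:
l(w, q) = 4*q*w (l(w, q) = (2*w)*(2*q) = 4*q*w)
v = 65 (v = 5*(10 - 1*(-3)) = 5*(10 + 3) = 5*13 = 65)
l(3, 5)*v = (4*5*3)*65 = 60*65 = 3900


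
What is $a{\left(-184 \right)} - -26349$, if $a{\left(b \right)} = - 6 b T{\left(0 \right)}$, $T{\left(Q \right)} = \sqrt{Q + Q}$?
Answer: $26349$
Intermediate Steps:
$T{\left(Q \right)} = \sqrt{2} \sqrt{Q}$ ($T{\left(Q \right)} = \sqrt{2 Q} = \sqrt{2} \sqrt{Q}$)
$a{\left(b \right)} = 0$ ($a{\left(b \right)} = - 6 b \sqrt{2} \sqrt{0} = - 6 b \sqrt{2} \cdot 0 = - 6 b 0 = 0$)
$a{\left(-184 \right)} - -26349 = 0 - -26349 = 0 + 26349 = 26349$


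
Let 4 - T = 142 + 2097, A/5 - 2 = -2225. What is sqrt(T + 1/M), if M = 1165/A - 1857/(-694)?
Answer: I*sqrt(35155795568971377)/3966409 ≈ 47.272*I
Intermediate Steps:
A = -11115 (A = 10 + 5*(-2225) = 10 - 11125 = -11115)
M = 3966409/1542762 (M = 1165/(-11115) - 1857/(-694) = 1165*(-1/11115) - 1857*(-1/694) = -233/2223 + 1857/694 = 3966409/1542762 ≈ 2.5710)
T = -2235 (T = 4 - (142 + 2097) = 4 - 1*2239 = 4 - 2239 = -2235)
sqrt(T + 1/M) = sqrt(-2235 + 1/(3966409/1542762)) = sqrt(-2235 + 1542762/3966409) = sqrt(-8863381353/3966409) = I*sqrt(35155795568971377)/3966409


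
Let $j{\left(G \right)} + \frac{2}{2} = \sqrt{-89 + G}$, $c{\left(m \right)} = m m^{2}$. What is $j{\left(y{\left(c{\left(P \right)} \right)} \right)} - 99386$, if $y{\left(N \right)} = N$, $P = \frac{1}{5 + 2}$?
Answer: $-99387 + \frac{i \sqrt{213682}}{49} \approx -99387.0 + 9.4338 i$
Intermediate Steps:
$P = \frac{1}{7} \approx 0.14286$
$c{\left(m \right)} = m^{3}$
$j{\left(G \right)} = -1 + \sqrt{-89 + G}$
$j{\left(y{\left(c{\left(P \right)} \right)} \right)} - 99386 = \left(-1 + \sqrt{-89 + \left(\frac{1}{7}\right)^{3}}\right) - 99386 = \left(-1 + \sqrt{-89 + \frac{1}{343}}\right) - 99386 = \left(-1 + \sqrt{- \frac{30526}{343}}\right) - 99386 = \left(-1 + \frac{i \sqrt{213682}}{49}\right) - 99386 = -99387 + \frac{i \sqrt{213682}}{49}$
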